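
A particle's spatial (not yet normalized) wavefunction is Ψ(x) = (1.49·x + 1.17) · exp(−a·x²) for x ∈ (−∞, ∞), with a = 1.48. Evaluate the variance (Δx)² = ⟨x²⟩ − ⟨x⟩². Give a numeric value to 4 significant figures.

Compute ⟨x⟩ and ⟨x²⟩ separately, then (Δx)² = ⟨x²⟩ − ⟨x⟩².
Expand each integrand as polynomial × e^(−2ax²) and use ∫x^(2j)·e^(−2ax²) dx = (2j−1)!!/(4a)^j · √(π/(2a)), odd powers → 0; here √(π/(2a)) = 1.0302.
Normalization: ∫|Ψ|² dx = 1.7966.
⟨x⟩ = 0.33772 and ⟨x²⟩ = 0.24157.
(Δx)² = 0.24157 − (0.33772)² = 0.12751.

0.1275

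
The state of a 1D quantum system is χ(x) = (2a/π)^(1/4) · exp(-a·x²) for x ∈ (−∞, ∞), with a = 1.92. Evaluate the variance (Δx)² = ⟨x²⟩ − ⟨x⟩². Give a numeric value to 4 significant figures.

Compute ⟨x⟩ and ⟨x²⟩ separately, then (Δx)² = ⟨x²⟩ − ⟨x⟩².
Gaussian moments: ∫x^(2j)·e^(−2ax²) dx = (2j−1)!!/(4a)^j · √(π/(2a)), odd powers integrate to 0; here √(π/(2a)) = 0.90450.
⟨x⟩ = 0.0000 and ⟨x²⟩ = 0.13021.
(Δx)² = 0.13021 − (0.0000)² = 0.13021.

0.1302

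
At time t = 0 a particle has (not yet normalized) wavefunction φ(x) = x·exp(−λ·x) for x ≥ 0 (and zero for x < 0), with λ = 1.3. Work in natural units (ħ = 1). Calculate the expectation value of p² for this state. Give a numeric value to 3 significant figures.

1.69

p² φ = −ħ² d²φ/dx²; ⟨p²⟩ = −ħ² ∫ φ*·φ'' dx / ∫|φ|² dx.
Differentiate x·exp(−λ·x) with the product rule; every integrand then reduces to terms xʲ·e^(−2λx) on [0, ∞), with ∫₀^∞ xʲ·e^(−2λx) dx = j!/(2λ)^(j+1).
State is unnormalized: ∫|φ|² dx = 0.11379, and ∫φ*·(−ħ² φ'') dx = 0.19231, so ⟨p²⟩ = 0.19231 / 0.11379.
⟨p²⟩ = 1.6900.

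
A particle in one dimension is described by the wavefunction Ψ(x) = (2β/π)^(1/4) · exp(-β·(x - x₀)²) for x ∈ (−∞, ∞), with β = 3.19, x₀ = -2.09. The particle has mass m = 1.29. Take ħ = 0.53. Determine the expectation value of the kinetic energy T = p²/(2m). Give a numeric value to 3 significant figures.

0.347

T = −(ħ²/2m) d²/dx², so ⟨T⟩ = −(ħ²/2m) ∫ Ψ*·Ψ'' dx; with m = 1.29.
Gaussian moments (u = x − x₀): ∫u^(2j)·e^(−2βu²) du = (2j−1)!!/(4β)^j · √(π/(2β)), odd powers integrate to 0; here √(π/(2β)) = 0.70172. Derivatives: d/dx e^(−βu²) = −2βu·e^(−βu²), d²/dx² e^(−βu²) = (4β²u² − 2β)·e^(−βu²).
⟨T⟩ = 0.34731.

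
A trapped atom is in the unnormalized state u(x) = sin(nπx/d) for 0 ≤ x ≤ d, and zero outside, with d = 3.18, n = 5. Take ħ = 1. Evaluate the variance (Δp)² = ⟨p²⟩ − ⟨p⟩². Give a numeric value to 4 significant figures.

24.40

Compute ⟨p⟩ and ⟨p²⟩ separately; (Δp)² = ⟨p²⟩ − ⟨p⟩².
d/dx sin(nπx/d) = (nπ/d)·cos(nπx/d) and d²/dx² sin(nπx/d) = −(nπ/d)²·sin(nπx/d); on 0 ≤ x ≤ d, ∫sin²(nπx/d) dx = d/2 and ∫sin(nπx/d)·cos(nπx/d) dx = 0.
Normalization: ∫|u|² dx = 1.5900.
⟨p⟩ = 0.0000 and ⟨p²⟩ = 24.400.
(Δp)² = 24.400 − (0.0000)² = 24.400.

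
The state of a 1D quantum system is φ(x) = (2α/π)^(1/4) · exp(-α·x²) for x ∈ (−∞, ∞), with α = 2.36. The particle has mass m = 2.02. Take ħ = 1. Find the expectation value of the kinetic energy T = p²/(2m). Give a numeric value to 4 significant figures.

0.5842

T = −(ħ²/2m) d²/dx², so ⟨T⟩ = −(ħ²/2m) ∫ φ*·φ'' dx; with m = 2.02.
Gaussian moments: ∫x^(2j)·e^(−2αx²) dx = (2j−1)!!/(4α)^j · √(π/(2α)), odd powers integrate to 0; here √(π/(2α)) = 0.81584. Derivatives: d/dx e^(−αx²) = −2αx·e^(−αx²), d²/dx² e^(−αx²) = (4α²x² − 2α)·e^(−αx²).
⟨T⟩ = 0.58416.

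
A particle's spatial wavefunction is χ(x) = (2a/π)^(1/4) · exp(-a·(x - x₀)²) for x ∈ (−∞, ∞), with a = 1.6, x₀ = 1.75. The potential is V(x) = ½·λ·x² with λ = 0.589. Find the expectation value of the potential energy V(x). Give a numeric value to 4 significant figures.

⟨V⟩ = ∫ V(x)·|χ|² dx.
Gaussian moments (u = x − x₀): ∫u^(2j)·e^(−2au²) du = (2j−1)!!/(4a)^j · √(π/(2a)), odd powers integrate to 0; here √(π/(2a)) = 0.99083.
⟨V⟩ = 0.94792.

0.9479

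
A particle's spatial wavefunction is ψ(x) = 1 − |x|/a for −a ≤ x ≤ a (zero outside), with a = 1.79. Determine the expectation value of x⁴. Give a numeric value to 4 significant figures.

⟨x⁴⟩ = ∫ x⁴·|ψ|² dx / ∫|ψ|² dx (integrals over the domain).
ψ is even, so ∫ over [−a, a] = 2∫₀ᵃ with ψ = 1 − x/a there: ∫₀ᵃ (1 − x/a)² dx = a/3, ∫₀ᵃ x²(1 − x/a)² dx = a³/30, ∫₀ᵃ x⁴(1 − x/a)² dx = a⁵/105.
State is unnormalized: ∫|ψ|² dx = 1.1933, and ∫ψ*·x⁴·ψ dx = 0.35003, so ⟨x⁴⟩ = 0.35003 / 1.1933.
⟨x⁴⟩ = 0.29332.

0.2933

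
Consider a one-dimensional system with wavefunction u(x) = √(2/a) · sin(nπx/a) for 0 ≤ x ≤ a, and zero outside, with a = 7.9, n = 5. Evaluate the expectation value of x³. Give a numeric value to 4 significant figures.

121.8

⟨x³⟩ = ∫ x³·|u|² dx (integrals over the domain).
With sin²θ = (1 − cos2θ)/2 on 0 ≤ x ≤ a: ∫sin²(nπx/a) dx = a/2, ∫x·sin²(nπx/a) dx = a²/4, ∫x²·sin²(nπx/a) dx = a³·(1/6 − 1/(4n²π²)); higher powers xᵏ the same way, integrating xᵏ·cos(2nπx/a) by parts.
⟨x³⟩ = 121.76.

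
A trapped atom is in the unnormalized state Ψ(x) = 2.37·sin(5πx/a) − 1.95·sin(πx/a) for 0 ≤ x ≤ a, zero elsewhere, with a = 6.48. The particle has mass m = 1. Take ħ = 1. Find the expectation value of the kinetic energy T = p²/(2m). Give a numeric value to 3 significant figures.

T = −(ħ²/2m) d²/dx², so ⟨T⟩ = −(ħ²/2m) ∫ Ψ*·Ψ'' dx / ∫|Ψ|² dx; with m = 1.
d²/dx² sin(jπx/a) = −(jπ/a)²·sin(jπx/a); on 0 ≤ x ≤ a, ∫sin²(jπx/a) dx = a/2 and ∫sin(jπx/a)·sin(lπx/a) dx = 0 for j ≠ l, so only diagonal terms survive in ∫|Ψ|² and ∫Ψ·Ψ″; ∫Ψ·Ψ′ dx = [Ψ²/2] between the walls = 0.
State is unnormalized: ∫|Ψ|² dx = 30.519, and ∫Ψ*·(−ħ²/2m · Ψ'') dx = 54.917, so ⟨T⟩ = 54.917 / 30.519.
⟨T⟩ = 1.7994.

1.80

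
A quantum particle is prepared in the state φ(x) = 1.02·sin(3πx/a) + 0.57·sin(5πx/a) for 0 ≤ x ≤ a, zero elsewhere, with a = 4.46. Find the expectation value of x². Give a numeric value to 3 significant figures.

⟨x²⟩ = ∫ x²·|φ|² dx / ∫|φ|² dx (integrals over the domain).
On 0 ≤ x ≤ a (j ≠ l): ∫sin²(jπx/a) dx = a/2, ∫sin(jπx/a)·sin(lπx/a) dx = 0; diagonal moments ∫x·sin²(jπx/a) dx = a²/4, ∫x²·sin²(jπx/a) dx = a³·(1/6 − 1/(4j²π²)); cross terms ∫x·sin(jπx/a)·sin(lπx/a) dx = 0 for j + l even and −4jla²/(π²(j² − l²)²) for j + l odd, ∫x²·sin(jπx/a)·sin(lπx/a) dx = (−1)^(j+l)·4jla³/(π²(j² − l²)²); higher powers the same way via product-to-sum and parts.
State is unnormalized: ∫|φ|² dx = 3.0446, and ∫φ*·x²·φ dx = 22.348, so ⟨x²⟩ = 22.348 / 3.0446.
⟨x²⟩ = 7.3402.

7.34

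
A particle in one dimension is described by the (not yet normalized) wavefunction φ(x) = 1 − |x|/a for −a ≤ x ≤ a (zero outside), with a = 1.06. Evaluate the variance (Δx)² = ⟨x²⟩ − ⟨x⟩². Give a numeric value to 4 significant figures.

0.1124

Compute ⟨x⟩ and ⟨x²⟩ separately, then (Δx)² = ⟨x²⟩ − ⟨x⟩².
φ is even, so ∫ over [−a, a] = 2∫₀ᵃ with φ = 1 − x/a there: ∫₀ᵃ (1 − x/a)² dx = a/3, ∫₀ᵃ x²(1 − x/a)² dx = a³/30, ∫₀ᵃ x⁴(1 − x/a)² dx = a⁵/105.
Normalization: ∫|φ|² dx = 0.70667.
⟨x⟩ = 0.0000 and ⟨x²⟩ = 0.11236.
(Δx)² = 0.11236 − (0.0000)² = 0.11236.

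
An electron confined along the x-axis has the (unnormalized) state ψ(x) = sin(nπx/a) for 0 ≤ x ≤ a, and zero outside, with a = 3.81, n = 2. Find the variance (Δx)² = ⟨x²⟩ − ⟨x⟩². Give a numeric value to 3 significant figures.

1.03

Compute ⟨x⟩ and ⟨x²⟩ separately, then (Δx)² = ⟨x²⟩ − ⟨x⟩².
With sin²θ = (1 − cos2θ)/2 on 0 ≤ x ≤ a: ∫sin²(nπx/a) dx = a/2, ∫x·sin²(nπx/a) dx = a²/4, ∫x²·sin²(nπx/a) dx = a³·(1/6 − 1/(4n²π²)); higher powers xᵏ the same way, integrating xᵏ·cos(2nπx/a) by parts.
Normalization: ∫|ψ|² dx = 1.9050.
⟨x⟩ = 1.9050 and ⟨x²⟩ = 4.6549.
(Δx)² = 4.6549 − (1.9050)² = 1.0258.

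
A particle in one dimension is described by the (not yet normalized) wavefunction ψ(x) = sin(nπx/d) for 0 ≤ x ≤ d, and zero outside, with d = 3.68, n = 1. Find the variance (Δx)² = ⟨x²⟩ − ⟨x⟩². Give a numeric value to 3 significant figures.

0.442

Compute ⟨x⟩ and ⟨x²⟩ separately, then (Δx)² = ⟨x²⟩ − ⟨x⟩².
With sin²θ = (1 − cos2θ)/2 on 0 ≤ x ≤ d: ∫sin²(nπx/d) dx = d/2, ∫x·sin²(nπx/d) dx = d²/4, ∫x²·sin²(nπx/d) dx = d³·(1/6 − 1/(4n²π²)); higher powers xᵏ the same way, integrating xᵏ·cos(2nπx/d) by parts.
Normalization: ∫|ψ|² dx = 1.8400.
⟨x⟩ = 1.8400 and ⟨x²⟩ = 3.8281.
(Δx)² = 3.8281 − (1.8400)² = 0.44247.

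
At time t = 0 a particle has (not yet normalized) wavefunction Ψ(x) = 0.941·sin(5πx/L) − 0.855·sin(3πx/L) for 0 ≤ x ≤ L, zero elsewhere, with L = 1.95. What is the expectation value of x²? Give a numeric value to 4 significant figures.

⟨x²⟩ = ∫ x²·|Ψ|² dx / ∫|Ψ|² dx (integrals over the domain).
On 0 ≤ x ≤ L (j ≠ l): ∫sin²(jπx/L) dx = L/2, ∫sin(jπx/L)·sin(lπx/L) dx = 0; diagonal moments ∫x·sin²(jπx/L) dx = L²/4, ∫x²·sin²(jπx/L) dx = L³·(1/6 − 1/(4j²π²)); cross terms ∫x·sin(jπx/L)·sin(lπx/L) dx = 0 for j + l even and −4jlL²/(π²(j² − l²)²) for j + l odd, ∫x²·sin(jπx/L)·sin(lπx/L) dx = (−1)^(j+l)·4jlL³/(π²(j² − l²)²); higher powers the same way via product-to-sum and parts.
State is unnormalized: ∫|Ψ|² dx = 1.5761, and ∫Ψ*·x²·Ψ dx = 1.6925, so ⟨x²⟩ = 1.6925 / 1.5761.
⟨x²⟩ = 1.0738.

1.074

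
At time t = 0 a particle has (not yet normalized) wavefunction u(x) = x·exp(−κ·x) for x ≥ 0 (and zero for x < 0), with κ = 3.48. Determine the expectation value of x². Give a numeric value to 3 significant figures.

0.248

⟨x²⟩ = ∫ x²·|u|² dx / ∫|u|² dx (integrals over the domain).
Every integrand reduces to terms xʲ·e^(−2κx) on [0, ∞); use ∫₀^∞ xʲ·e^(−2κx) dx = j!/(2κ)^(j+1).
State is unnormalized: ∫|u|² dx = 0.0059320, and ∫u*·x²·u dx = 0.0014695, so ⟨x²⟩ = 0.0014695 / 0.0059320.
⟨x²⟩ = 0.24772.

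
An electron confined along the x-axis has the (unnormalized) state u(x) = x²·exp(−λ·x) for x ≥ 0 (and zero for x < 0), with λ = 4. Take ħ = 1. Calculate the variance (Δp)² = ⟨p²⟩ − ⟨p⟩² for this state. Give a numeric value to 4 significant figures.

Compute ⟨p⟩ and ⟨p²⟩ separately; (Δp)² = ⟨p²⟩ − ⟨p⟩².
Differentiate x²·exp(−λ·x) with the product rule; every integrand then reduces to terms xʲ·e^(−2λx) on [0, ∞), with ∫₀^∞ xʲ·e^(−2λx) dx = j!/(2λ)^(j+1).
Normalization: ∫|u|² dx = 0.00073242.
⟨p⟩ = 0.0000 and ⟨p²⟩ = 5.3333.
(Δp)² = 5.3333 − (0.0000)² = 5.3333.

5.333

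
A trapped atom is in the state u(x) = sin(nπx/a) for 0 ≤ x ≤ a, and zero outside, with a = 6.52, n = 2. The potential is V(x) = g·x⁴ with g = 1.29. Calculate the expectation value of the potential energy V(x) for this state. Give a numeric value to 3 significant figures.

⟨V⟩ = ∫ V(x)·|u|² dx / ∫|u|² dx.
With sin²θ = (1 − cos2θ)/2 on 0 ≤ x ≤ a: ∫sin²(nπx/a) dx = a/2, ∫x·sin²(nπx/a) dx = a²/4, ∫x²·sin²(nπx/a) dx = a³·(1/6 − 1/(4n²π²)); higher powers xᵏ the same way, integrating xᵏ·cos(2nπx/a) by parts.
State is unnormalized: ∫|u|² dx = 3.2600, and ∫u*·V(x)·u dx = 1334.8, so ⟨V⟩ = 1334.8 / 3.2600.
⟨V⟩ = 409.43.

409.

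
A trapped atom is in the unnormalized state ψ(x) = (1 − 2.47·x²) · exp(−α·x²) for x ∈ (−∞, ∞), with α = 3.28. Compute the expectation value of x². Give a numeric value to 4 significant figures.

0.04199

⟨x²⟩ = ∫ x²·|ψ|² dx / ∫|ψ|² dx (integrals over the domain).
Expand each integrand as polynomial × e^(−2αx²) and use ∫x^(2j)·e^(−2αx²) dx = (2j−1)!!/(4α)^j · √(π/(2α)), odd powers → 0; here √(π/(2α)) = 0.69203.
State is unnormalized: ∫|ψ|² dx = 0.50504, and ∫ψ*·x²·ψ dx = 0.021207, so ⟨x²⟩ = 0.021207 / 0.50504.
⟨x²⟩ = 0.041991.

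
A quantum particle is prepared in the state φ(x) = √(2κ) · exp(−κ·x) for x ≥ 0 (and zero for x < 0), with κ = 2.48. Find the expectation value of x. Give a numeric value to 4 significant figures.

0.2016

⟨x⟩ = ∫ x·|φ|² dx (integrals over the domain).
Every integrand reduces to terms xʲ·e^(−2κx) on [0, ∞); use ∫₀^∞ xʲ·e^(−2κx) dx = j!/(2κ)^(j+1).
⟨x⟩ = 0.20161.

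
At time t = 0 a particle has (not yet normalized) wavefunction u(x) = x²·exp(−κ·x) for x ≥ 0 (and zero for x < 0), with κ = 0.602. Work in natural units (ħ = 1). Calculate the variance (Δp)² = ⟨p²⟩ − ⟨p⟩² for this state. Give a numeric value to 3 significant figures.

0.121

Compute ⟨p⟩ and ⟨p²⟩ separately; (Δp)² = ⟨p²⟩ − ⟨p⟩².
Differentiate x²·exp(−κ·x) with the product rule; every integrand then reduces to terms xʲ·e^(−2κx) on [0, ∞), with ∫₀^∞ xʲ·e^(−2κx) dx = j!/(2κ)^(j+1).
Normalization: ∫|u|² dx = 9.4859.
⟨p⟩ = 0.0000 and ⟨p²⟩ = 0.12080.
(Δp)² = 0.12080 − (0.0000)² = 0.12080.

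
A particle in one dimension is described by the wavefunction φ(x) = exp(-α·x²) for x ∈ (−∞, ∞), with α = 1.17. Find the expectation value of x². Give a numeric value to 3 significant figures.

0.214

⟨x²⟩ = ∫ x²·|φ|² dx / ∫|φ|² dx (integrals over the domain).
Gaussian moments: ∫x^(2j)·e^(−2αx²) dx = (2j−1)!!/(4α)^j · √(π/(2α)), odd powers integrate to 0; here √(π/(2α)) = 1.1587.
State is unnormalized: ∫|φ|² dx = 1.1587, and ∫φ*·x²·φ dx = 0.24758, so ⟨x²⟩ = 0.24758 / 1.1587.
⟨x²⟩ = 0.21368.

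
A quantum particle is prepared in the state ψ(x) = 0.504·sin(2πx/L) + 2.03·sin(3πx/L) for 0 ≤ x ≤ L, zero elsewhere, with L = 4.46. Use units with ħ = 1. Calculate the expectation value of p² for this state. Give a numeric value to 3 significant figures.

p² ψ = −ħ² d²ψ/dx²; ⟨p²⟩ = −ħ² ∫ ψ*·ψ'' dx / ∫|ψ|² dx.
d²/dx² sin(jπx/L) = −(jπ/L)²·sin(jπx/L); on 0 ≤ x ≤ L, ∫sin²(jπx/L) dx = L/2 and ∫sin(jπx/L)·sin(lπx/L) dx = 0 for j ≠ l, so only diagonal terms survive in ∫|ψ|² and ∫ψ·ψ″; ∫ψ·ψ′ dx = [ψ²/2] between the walls = 0.
State is unnormalized: ∫|ψ|² dx = 9.7561, and ∫ψ*·(−ħ² ψ'') dx = 42.161, so ⟨p²⟩ = 42.161 / 9.7561.
⟨p²⟩ = 4.3215.

4.32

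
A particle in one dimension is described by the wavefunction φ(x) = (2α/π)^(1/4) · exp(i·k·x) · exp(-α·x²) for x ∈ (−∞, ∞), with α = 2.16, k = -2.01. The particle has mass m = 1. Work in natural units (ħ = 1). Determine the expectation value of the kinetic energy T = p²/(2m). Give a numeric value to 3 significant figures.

T = −(ħ²/2m) d²/dx², so ⟨T⟩ = −(ħ²/2m) ∫ φ*·φ'' dx; with m = 1.
Gaussian moments: ∫x^(2j)·e^(−2αx²) dx = (2j−1)!!/(4α)^j · √(π/(2α)), odd powers integrate to 0; here √(π/(2α)) = 0.85277. Derivatives: φ′ = (ik − 2αx)·φ, φ″ = ((ik − 2αx)² − 2α)·φ; the odd-in-x pieces drop out.
⟨T⟩ = 3.1001.

3.10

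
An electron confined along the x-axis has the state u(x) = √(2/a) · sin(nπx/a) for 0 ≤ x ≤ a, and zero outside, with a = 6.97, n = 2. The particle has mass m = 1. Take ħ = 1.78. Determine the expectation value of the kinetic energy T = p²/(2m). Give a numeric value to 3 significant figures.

1.29

T = −(ħ²/2m) d²/dx², so ⟨T⟩ = −(ħ²/2m) ∫ u*·u'' dx; with m = 1.
d/dx sin(nπx/a) = (nπ/a)·cos(nπx/a) and d²/dx² sin(nπx/a) = −(nπ/a)²·sin(nπx/a); on 0 ≤ x ≤ a, ∫sin²(nπx/a) dx = a/2 and ∫sin(nπx/a)·cos(nπx/a) dx = 0.
⟨T⟩ = 1.2874.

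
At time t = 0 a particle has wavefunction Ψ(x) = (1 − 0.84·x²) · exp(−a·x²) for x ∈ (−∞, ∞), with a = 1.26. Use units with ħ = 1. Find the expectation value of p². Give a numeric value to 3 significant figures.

p² Ψ = −ħ² d²Ψ/dx²; ⟨p²⟩ = −ħ² ∫ Ψ*·Ψ'' dx / ∫|Ψ|² dx.
Expand each integrand as polynomial × e^(−2ax²) and use ∫x^(2j)·e^(−2ax²) dx = (2j−1)!!/(4a)^j · √(π/(2a)), odd powers → 0; here √(π/(2a)) = 1.1165. Differentiate with the product rule, d/dx e^(−ax²) = −2ax·e^(−ax²).
State is unnormalized: ∫|Ψ|² dx = 0.83741, and ∫Ψ*·(−ħ² Ψ'') dx = 2.1493, so ⟨p²⟩ = 2.1493 / 0.83741.
⟨p²⟩ = 2.5667.

2.57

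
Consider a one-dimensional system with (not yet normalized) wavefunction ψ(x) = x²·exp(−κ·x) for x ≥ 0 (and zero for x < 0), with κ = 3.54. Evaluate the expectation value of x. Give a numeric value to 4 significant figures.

⟨x⟩ = ∫ x·|ψ|² dx / ∫|ψ|² dx (integrals over the domain).
Every integrand reduces to terms xʲ·e^(−2κx) on [0, ∞); use ∫₀^∞ xʲ·e^(−2κx) dx = j!/(2κ)^(j+1).
State is unnormalized: ∫|ψ|² dx = 0.0013491, and ∫ψ*·x·ψ dx = 0.00095276, so ⟨x⟩ = 0.00095276 / 0.0013491.
⟨x⟩ = 0.70621.

0.7062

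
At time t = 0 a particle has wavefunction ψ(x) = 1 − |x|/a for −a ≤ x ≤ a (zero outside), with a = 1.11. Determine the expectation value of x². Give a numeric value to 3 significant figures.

0.123

⟨x²⟩ = ∫ x²·|ψ|² dx / ∫|ψ|² dx (integrals over the domain).
ψ is even, so ∫ over [−a, a] = 2∫₀ᵃ with ψ = 1 − x/a there: ∫₀ᵃ (1 − x/a)² dx = a/3, ∫₀ᵃ x²(1 − x/a)² dx = a³/30, ∫₀ᵃ x⁴(1 − x/a)² dx = a⁵/105.
State is unnormalized: ∫|ψ|² dx = 0.74000, and ∫ψ*·x²·ψ dx = 0.091175, so ⟨x²⟩ = 0.091175 / 0.74000.
⟨x²⟩ = 0.12321.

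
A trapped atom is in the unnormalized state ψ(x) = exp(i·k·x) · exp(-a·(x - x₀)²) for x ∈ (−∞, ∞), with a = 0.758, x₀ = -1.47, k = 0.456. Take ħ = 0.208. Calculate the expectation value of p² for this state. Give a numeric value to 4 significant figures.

p² ψ = −ħ² d²ψ/dx²; ⟨p²⟩ = −ħ² ∫ ψ*·ψ'' dx / ∫|ψ|² dx.
Gaussian moments (u = x − x₀): ∫u^(2j)·e^(−2au²) du = (2j−1)!!/(4a)^j · √(π/(2a)), odd powers integrate to 0; here √(π/(2a)) = 1.4395. Derivatives: ψ′ = (ik − 2au)·ψ, ψ″ = ((ik − 2au)² − 2a)·ψ; the odd-in-u pieces drop out.
State is unnormalized: ∫|ψ|² dx = 1.4395, and ∫ψ*·(−ħ² ψ'') dx = 0.060159, so ⟨p²⟩ = 0.060159 / 1.4395.
⟨p²⟩ = 0.041790.

0.04179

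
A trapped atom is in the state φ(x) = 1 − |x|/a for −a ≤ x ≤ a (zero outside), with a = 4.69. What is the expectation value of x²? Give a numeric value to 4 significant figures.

2.200

⟨x²⟩ = ∫ x²·|φ|² dx / ∫|φ|² dx (integrals over the domain).
φ is even, so ∫ over [−a, a] = 2∫₀ᵃ with φ = 1 − x/a there: ∫₀ᵃ (1 − x/a)² dx = a/3, ∫₀ᵃ x²(1 − x/a)² dx = a³/30, ∫₀ᵃ x⁴(1 − x/a)² dx = a⁵/105.
State is unnormalized: ∫|φ|² dx = 3.1267, and ∫φ*·x²·φ dx = 6.8774, so ⟨x²⟩ = 6.8774 / 3.1267.
⟨x²⟩ = 2.1996.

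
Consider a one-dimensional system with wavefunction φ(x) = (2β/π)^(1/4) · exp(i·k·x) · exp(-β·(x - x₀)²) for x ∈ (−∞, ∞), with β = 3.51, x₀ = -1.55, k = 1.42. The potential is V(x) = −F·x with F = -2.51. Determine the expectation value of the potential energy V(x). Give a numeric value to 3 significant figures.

⟨V⟩ = ∫ V(x)·|φ|² dx.
Gaussian moments (u = x − x₀): ∫u^(2j)·e^(−2βu²) du = (2j−1)!!/(4β)^j · √(π/(2β)), odd powers integrate to 0; here √(π/(2β)) = 0.66897.
⟨V⟩ = -3.8905.

-3.89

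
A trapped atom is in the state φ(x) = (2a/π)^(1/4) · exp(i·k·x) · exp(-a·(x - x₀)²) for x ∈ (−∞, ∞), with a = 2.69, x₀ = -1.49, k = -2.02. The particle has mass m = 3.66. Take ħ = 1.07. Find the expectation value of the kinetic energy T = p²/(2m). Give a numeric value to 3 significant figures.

T = −(ħ²/2m) d²/dx², so ⟨T⟩ = −(ħ²/2m) ∫ φ*·φ'' dx; with m = 3.66.
Gaussian moments (u = x − x₀): ∫u^(2j)·e^(−2au²) du = (2j−1)!!/(4a)^j · √(π/(2a)), odd powers integrate to 0; here √(π/(2a)) = 0.76416. Derivatives: φ′ = (ik − 2au)·φ, φ″ = ((ik − 2au)² − 2a)·φ; the odd-in-u pieces drop out.
⟨T⟩ = 1.0589.

1.06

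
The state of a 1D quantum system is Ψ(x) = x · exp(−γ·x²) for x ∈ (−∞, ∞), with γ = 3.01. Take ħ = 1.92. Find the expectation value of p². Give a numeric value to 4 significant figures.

p² Ψ = −ħ² d²Ψ/dx²; ⟨p²⟩ = −ħ² ∫ Ψ*·Ψ'' dx / ∫|Ψ|² dx.
Expand each integrand as polynomial × e^(−2γx²) and use ∫x^(2j)·e^(−2γx²) dx = (2j−1)!!/(4γ)^j · √(π/(2γ)), odd powers → 0; here √(π/(2γ)) = 0.72240. Differentiate with the product rule, d/dx e^(−γx²) = −2γx·e^(−γx²).
State is unnormalized: ∫|Ψ|² dx = 0.060000, and ∫Ψ*·(−ħ² Ψ'') dx = 1.9973, so ⟨p²⟩ = 1.9973 / 0.060000.
⟨p²⟩ = 33.288.

33.29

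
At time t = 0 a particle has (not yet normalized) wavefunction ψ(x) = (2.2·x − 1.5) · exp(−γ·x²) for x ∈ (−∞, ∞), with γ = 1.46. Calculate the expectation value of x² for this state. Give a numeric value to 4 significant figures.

⟨x²⟩ = ∫ x²·|ψ|² dx / ∫|ψ|² dx (integrals over the domain).
Expand each integrand as polynomial × e^(−2γx²) and use ∫x^(2j)·e^(−2γx²) dx = (2j−1)!!/(4γ)^j · √(π/(2γ)), odd powers → 0; here √(π/(2γ)) = 1.0373.
State is unnormalized: ∫|ψ|² dx = 3.1935, and ∫ψ*·x²·ψ dx = 0.84122, so ⟨x²⟩ = 0.84122 / 3.1935.
⟨x²⟩ = 0.26342.

0.2634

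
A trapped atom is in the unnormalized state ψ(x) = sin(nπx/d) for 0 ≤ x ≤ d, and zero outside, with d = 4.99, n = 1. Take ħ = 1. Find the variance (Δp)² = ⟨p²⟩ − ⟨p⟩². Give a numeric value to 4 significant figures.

Compute ⟨p⟩ and ⟨p²⟩ separately; (Δp)² = ⟨p²⟩ − ⟨p⟩².
d/dx sin(nπx/d) = (nπ/d)·cos(nπx/d) and d²/dx² sin(nπx/d) = −(nπ/d)²·sin(nπx/d); on 0 ≤ x ≤ d, ∫sin²(nπx/d) dx = d/2 and ∫sin(nπx/d)·cos(nπx/d) dx = 0.
Normalization: ∫|ψ|² dx = 2.4950.
⟨p⟩ = 0.0000 and ⟨p²⟩ = 0.39637.
(Δp)² = 0.39637 − (0.0000)² = 0.39637.

0.3964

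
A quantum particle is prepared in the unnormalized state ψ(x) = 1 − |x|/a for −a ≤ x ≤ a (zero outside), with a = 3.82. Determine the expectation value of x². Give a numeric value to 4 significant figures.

⟨x²⟩ = ∫ x²·|ψ|² dx / ∫|ψ|² dx (integrals over the domain).
ψ is even, so ∫ over [−a, a] = 2∫₀ᵃ with ψ = 1 − x/a there: ∫₀ᵃ (1 − x/a)² dx = a/3, ∫₀ᵃ x²(1 − x/a)² dx = a³/30, ∫₀ᵃ x⁴(1 − x/a)² dx = a⁵/105.
State is unnormalized: ∫|ψ|² dx = 2.5467, and ∫ψ*·x²·ψ dx = 3.7162, so ⟨x²⟩ = 3.7162 / 2.5467.
⟨x²⟩ = 1.4592.

1.459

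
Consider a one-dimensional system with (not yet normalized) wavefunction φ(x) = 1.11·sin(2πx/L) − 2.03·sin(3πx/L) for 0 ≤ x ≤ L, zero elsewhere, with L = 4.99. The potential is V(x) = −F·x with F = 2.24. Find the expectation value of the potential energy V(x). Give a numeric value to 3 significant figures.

-7.42

⟨V⟩ = ∫ V(x)·|φ|² dx / ∫|φ|² dx.
On 0 ≤ x ≤ L (j ≠ l): ∫sin²(jπx/L) dx = L/2, ∫sin(jπx/L)·sin(lπx/L) dx = 0; diagonal moments ∫x·sin²(jπx/L) dx = L²/4, ∫x²·sin²(jπx/L) dx = L³·(1/6 − 1/(4j²π²)); cross terms ∫x·sin(jπx/L)·sin(lπx/L) dx = 0 for j + l even and −4jlL²/(π²(j² − l²)²) for j + l odd, ∫x²·sin(jπx/L)·sin(lπx/L) dx = (−1)^(j+l)·4jlL³/(π²(j² − l²)²); higher powers the same way via product-to-sum and parts.
State is unnormalized: ∫|φ|² dx = 13.356, and ∫φ*·V(x)·φ dx = -99.092, so ⟨V⟩ = -99.092 / 13.356.
⟨V⟩ = -7.4194.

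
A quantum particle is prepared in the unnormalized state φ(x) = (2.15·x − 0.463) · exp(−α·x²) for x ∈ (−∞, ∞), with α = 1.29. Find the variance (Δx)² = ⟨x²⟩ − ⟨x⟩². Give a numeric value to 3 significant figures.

Compute ⟨x⟩ and ⟨x²⟩ separately, then (Δx)² = ⟨x²⟩ − ⟨x⟩².
Expand each integrand as polynomial × e^(−2αx²) and use ∫x^(2j)·e^(−2αx²) dx = (2j−1)!!/(4α)^j · √(π/(2α)), odd powers → 0; here √(π/(2α)) = 1.1035.
Normalization: ∫|φ|² dx = 1.2251.
⟨x⟩ = -0.34753 and ⟨x²⟩ = 0.50655.
(Δx)² = 0.50655 − (-0.34753)² = 0.38577.

0.386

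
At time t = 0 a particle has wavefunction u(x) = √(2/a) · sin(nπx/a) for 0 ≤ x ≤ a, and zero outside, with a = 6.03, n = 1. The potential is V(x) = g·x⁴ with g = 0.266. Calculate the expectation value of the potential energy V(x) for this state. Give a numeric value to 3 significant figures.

40.1

⟨V⟩ = ∫ V(x)·|u|² dx.
With sin²θ = (1 − cos2θ)/2 on 0 ≤ x ≤ a: ∫sin²(nπx/a) dx = a/2, ∫x·sin²(nπx/a) dx = a²/4, ∫x²·sin²(nπx/a) dx = a³·(1/6 − 1/(4n²π²)); higher powers xᵏ the same way, integrating xᵏ·cos(2nπx/a) by parts.
⟨V⟩ = 40.119.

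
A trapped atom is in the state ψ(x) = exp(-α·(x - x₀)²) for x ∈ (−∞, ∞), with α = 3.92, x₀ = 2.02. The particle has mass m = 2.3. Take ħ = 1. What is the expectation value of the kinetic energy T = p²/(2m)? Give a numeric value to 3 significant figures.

0.852

T = −(ħ²/2m) d²/dx², so ⟨T⟩ = −(ħ²/2m) ∫ ψ*·ψ'' dx / ∫|ψ|² dx; with m = 2.3.
Gaussian moments (u = x − x₀): ∫u^(2j)·e^(−2αu²) du = (2j−1)!!/(4α)^j · √(π/(2α)), odd powers integrate to 0; here √(π/(2α)) = 0.63302. Derivatives: d/dx e^(−αu²) = −2αu·e^(−αu²), d²/dx² e^(−αu²) = (4α²u² − 2α)·e^(−αu²).
State is unnormalized: ∫|ψ|² dx = 0.63302, and ∫ψ*·(−ħ²/2m · ψ'') dx = 0.53944, so ⟨T⟩ = 0.53944 / 0.63302.
⟨T⟩ = 0.85217.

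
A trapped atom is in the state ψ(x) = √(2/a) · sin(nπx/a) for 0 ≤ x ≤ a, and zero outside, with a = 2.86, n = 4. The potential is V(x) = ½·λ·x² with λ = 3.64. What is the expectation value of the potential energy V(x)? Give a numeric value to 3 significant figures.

⟨V⟩ = ∫ V(x)·|ψ|² dx.
With sin²θ = (1 − cos2θ)/2 on 0 ≤ x ≤ a: ∫sin²(nπx/a) dx = a/2, ∫x·sin²(nπx/a) dx = a²/4, ∫x²·sin²(nπx/a) dx = a³·(1/6 − 1/(4n²π²)); higher powers xᵏ the same way, integrating xᵏ·cos(2nπx/a) by parts.
⟨V⟩ = 4.9152.

4.92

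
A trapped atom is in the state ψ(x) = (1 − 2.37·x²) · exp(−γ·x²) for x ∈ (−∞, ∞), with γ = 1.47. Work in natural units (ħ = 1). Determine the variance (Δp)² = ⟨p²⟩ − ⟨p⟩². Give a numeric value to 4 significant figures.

6.351

Compute ⟨p⟩ and ⟨p²⟩ separately; (Δp)² = ⟨p²⟩ − ⟨p⟩².
Expand each integrand as polynomial × e^(−2γx²) and use ∫x^(2j)·e^(−2γx²) dx = (2j−1)!!/(4γ)^j · √(π/(2γ)), odd powers → 0; here √(π/(2γ)) = 1.0337. Differentiate with the product rule, d/dx e^(−γx²) = −2γx·e^(−γx²).
Normalization: ∫|ψ|² dx = 0.70422.
⟨p⟩ = 0.0000 and ⟨p²⟩ = 6.3511.
(Δp)² = 6.3511 − (0.0000)² = 6.3511.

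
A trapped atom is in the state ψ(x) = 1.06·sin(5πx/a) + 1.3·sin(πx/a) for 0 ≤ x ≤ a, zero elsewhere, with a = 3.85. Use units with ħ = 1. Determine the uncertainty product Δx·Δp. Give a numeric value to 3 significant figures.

Δx = √(⟨x²⟩−⟨x⟩²), Δp = √(⟨p²⟩−⟨p⟩²).
On 0 ≤ x ≤ a (j ≠ l): ∫sin²(jπx/a) dx = a/2, ∫sin(jπx/a)·sin(lπx/a) dx = 0; diagonal moments ∫x·sin²(jπx/a) dx = a²/4, ∫x²·sin²(jπx/a) dx = a³·(1/6 − 1/(4j²π²)); cross terms ∫x·sin(jπx/a)·sin(lπx/a) dx = 0 for j + l even and −4jla²/(π²(j² − l²)²) for j + l odd, ∫x²·sin(jπx/a)·sin(lπx/a) dx = (−1)^(j+l)·4jla³/(π²(j² − l²)²); higher powers the same way via product-to-sum and parts. d²/dx² sin(jπx/a) = −(jπ/a)²·sin(jπx/a); on 0 ≤ x ≤ a, ∫sin²(jπx/a) dx = a/2 and ∫sin(jπx/a)·sin(lπx/a) dx = 0 for j ≠ l, so only diagonal terms survive in ∫|ψ|² and ∫ψ·ψ″; ∫ψ·ψ′ dx = [ψ²/2] between the walls = 0.
Normalization: ∫|ψ|² dx = 5.4162.
⟨x⟩ = 1.9250, ⟨x²⟩ = 4.5800 ⇒ Δx = 0.93506.
⟨p⟩ = 0.0000, ⟨p²⟩ = 7.0476 ⇒ Δp = 2.6547.
Δx·Δp = 2.4823.

2.48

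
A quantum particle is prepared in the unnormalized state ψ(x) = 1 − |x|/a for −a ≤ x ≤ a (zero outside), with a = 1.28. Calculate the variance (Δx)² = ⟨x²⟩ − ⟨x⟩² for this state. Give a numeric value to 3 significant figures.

Compute ⟨x⟩ and ⟨x²⟩ separately, then (Δx)² = ⟨x²⟩ − ⟨x⟩².
ψ is even, so ∫ over [−a, a] = 2∫₀ᵃ with ψ = 1 − x/a there: ∫₀ᵃ (1 − x/a)² dx = a/3, ∫₀ᵃ x²(1 − x/a)² dx = a³/30, ∫₀ᵃ x⁴(1 − x/a)² dx = a⁵/105.
Normalization: ∫|ψ|² dx = 0.85333.
⟨x⟩ = 0.0000 and ⟨x²⟩ = 0.16384.
(Δx)² = 0.16384 − (0.0000)² = 0.16384.

0.164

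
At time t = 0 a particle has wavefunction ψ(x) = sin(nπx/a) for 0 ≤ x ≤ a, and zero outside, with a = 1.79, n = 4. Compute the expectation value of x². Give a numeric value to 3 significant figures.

⟨x²⟩ = ∫ x²·|ψ|² dx / ∫|ψ|² dx (integrals over the domain).
With sin²θ = (1 − cos2θ)/2 on 0 ≤ x ≤ a: ∫sin²(nπx/a) dx = a/2, ∫x·sin²(nπx/a) dx = a²/4, ∫x²·sin²(nπx/a) dx = a³·(1/6 − 1/(4n²π²)); higher powers xᵏ the same way, integrating xᵏ·cos(2nπx/a) by parts.
State is unnormalized: ∫|ψ|² dx = 0.89500, and ∫ψ*·x²·ψ dx = 0.94681, so ⟨x²⟩ = 0.94681 / 0.89500.
⟨x²⟩ = 1.0579.

1.06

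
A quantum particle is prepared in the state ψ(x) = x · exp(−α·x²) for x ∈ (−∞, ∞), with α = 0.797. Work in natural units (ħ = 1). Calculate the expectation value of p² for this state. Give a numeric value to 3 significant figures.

p² ψ = −ħ² d²ψ/dx²; ⟨p²⟩ = −ħ² ∫ ψ*·ψ'' dx / ∫|ψ|² dx.
Expand each integrand as polynomial × e^(−2αx²) and use ∫x^(2j)·e^(−2αx²) dx = (2j−1)!!/(4α)^j · √(π/(2α)), odd powers → 0; here √(π/(2α)) = 1.4039. Differentiate with the product rule, d/dx e^(−αx²) = −2αx·e^(−αx²).
State is unnormalized: ∫|ψ|² dx = 0.44036, and ∫ψ*·(−ħ² ψ'') dx = 1.0529, so ⟨p²⟩ = 1.0529 / 0.44036.
⟨p²⟩ = 2.3910.

2.39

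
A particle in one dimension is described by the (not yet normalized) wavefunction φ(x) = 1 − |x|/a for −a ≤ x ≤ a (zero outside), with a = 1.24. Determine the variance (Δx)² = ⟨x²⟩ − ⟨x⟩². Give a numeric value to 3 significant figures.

0.154

Compute ⟨x⟩ and ⟨x²⟩ separately, then (Δx)² = ⟨x²⟩ − ⟨x⟩².
φ is even, so ∫ over [−a, a] = 2∫₀ᵃ with φ = 1 − x/a there: ∫₀ᵃ (1 − x/a)² dx = a/3, ∫₀ᵃ x²(1 − x/a)² dx = a³/30, ∫₀ᵃ x⁴(1 − x/a)² dx = a⁵/105.
Normalization: ∫|φ|² dx = 0.82667.
⟨x⟩ = 0.0000 and ⟨x²⟩ = 0.15376.
(Δx)² = 0.15376 − (0.0000)² = 0.15376.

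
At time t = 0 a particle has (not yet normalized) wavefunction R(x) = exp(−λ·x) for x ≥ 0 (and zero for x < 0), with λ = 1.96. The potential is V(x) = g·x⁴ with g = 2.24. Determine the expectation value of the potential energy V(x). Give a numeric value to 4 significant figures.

⟨V⟩ = ∫ V(x)·|R|² dx / ∫|R|² dx.
Every integrand reduces to terms xʲ·e^(−2λx) on [0, ∞); use ∫₀^∞ xʲ·e^(−2λx) dx = j!/(2λ)^(j+1).
State is unnormalized: ∫|R|² dx = 0.25510, and ∫R*·V(x)·R dx = 0.058080, so ⟨V⟩ = 0.058080 / 0.25510.
⟨V⟩ = 0.22767.

0.2277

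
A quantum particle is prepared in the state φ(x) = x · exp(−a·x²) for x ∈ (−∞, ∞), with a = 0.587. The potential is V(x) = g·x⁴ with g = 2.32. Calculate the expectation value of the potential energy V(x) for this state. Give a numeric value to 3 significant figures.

6.31

⟨V⟩ = ∫ V(x)·|φ|² dx / ∫|φ|² dx.
Expand each integrand as polynomial × e^(−2ax²) and use ∫x^(2j)·e^(−2ax²) dx = (2j−1)!!/(4a)^j · √(π/(2a)), odd powers → 0; here √(π/(2a)) = 1.6358.
State is unnormalized: ∫|φ|² dx = 0.69670, and ∫φ*·V(x)·φ dx = 4.3977, so ⟨V⟩ = 4.3977 / 0.69670.
⟨V⟩ = 6.3122.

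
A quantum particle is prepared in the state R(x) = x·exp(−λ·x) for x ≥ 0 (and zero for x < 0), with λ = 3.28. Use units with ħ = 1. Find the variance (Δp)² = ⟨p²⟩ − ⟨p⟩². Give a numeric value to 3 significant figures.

10.8

Compute ⟨p⟩ and ⟨p²⟩ separately; (Δp)² = ⟨p²⟩ − ⟨p⟩².
Differentiate x·exp(−λ·x) with the product rule; every integrand then reduces to terms xʲ·e^(−2λx) on [0, ∞), with ∫₀^∞ xʲ·e^(−2λx) dx = j!/(2λ)^(j+1).
Normalization: ∫|R|² dx = 0.0070847.
⟨p⟩ = 0.0000 and ⟨p²⟩ = 10.758.
(Δp)² = 10.758 − (0.0000)² = 10.758.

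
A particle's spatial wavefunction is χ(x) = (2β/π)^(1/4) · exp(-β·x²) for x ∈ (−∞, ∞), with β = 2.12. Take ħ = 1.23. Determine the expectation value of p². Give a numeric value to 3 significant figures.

3.21

p² χ = −ħ² d²χ/dx²; ⟨p²⟩ = −ħ² ∫ χ*·χ'' dx.
Gaussian moments: ∫x^(2j)·e^(−2βx²) dx = (2j−1)!!/(4β)^j · √(π/(2β)), odd powers integrate to 0; here √(π/(2β)) = 0.86078. Derivatives: d/dx e^(−βx²) = −2βx·e^(−βx²), d²/dx² e^(−βx²) = (4β²x² − 2β)·e^(−βx²).
⟨p²⟩ = 3.2073.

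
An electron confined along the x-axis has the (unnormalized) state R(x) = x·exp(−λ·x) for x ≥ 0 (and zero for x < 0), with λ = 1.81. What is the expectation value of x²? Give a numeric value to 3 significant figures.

0.916

⟨x²⟩ = ∫ x²·|R|² dx / ∫|R|² dx (integrals over the domain).
Every integrand reduces to terms xʲ·e^(−2λx) on [0, ∞); use ∫₀^∞ xʲ·e^(−2λx) dx = j!/(2λ)^(j+1).
State is unnormalized: ∫|R|² dx = 0.042160, and ∫R*·x²·R dx = 0.038607, so ⟨x²⟩ = 0.038607 / 0.042160.
⟨x²⟩ = 0.91572.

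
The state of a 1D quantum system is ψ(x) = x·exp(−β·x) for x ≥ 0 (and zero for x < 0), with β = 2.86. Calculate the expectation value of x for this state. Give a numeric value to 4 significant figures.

0.5245

⟨x⟩ = ∫ x·|ψ|² dx / ∫|ψ|² dx (integrals over the domain).
Every integrand reduces to terms xʲ·e^(−2βx) on [0, ∞); use ∫₀^∞ xʲ·e^(−2βx) dx = j!/(2β)^(j+1).
State is unnormalized: ∫|ψ|² dx = 0.010687, and ∫ψ*·x·ψ dx = 0.0056049, so ⟨x⟩ = 0.0056049 / 0.010687.
⟨x⟩ = 0.52448.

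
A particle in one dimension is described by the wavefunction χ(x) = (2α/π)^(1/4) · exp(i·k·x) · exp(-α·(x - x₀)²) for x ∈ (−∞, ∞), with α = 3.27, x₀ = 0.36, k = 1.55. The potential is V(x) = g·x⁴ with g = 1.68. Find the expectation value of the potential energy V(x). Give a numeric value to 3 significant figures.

0.158

⟨V⟩ = ∫ V(x)·|χ|² dx.
Gaussian moments (u = x − x₀): ∫u^(2j)·e^(−2αu²) du = (2j−1)!!/(4α)^j · √(π/(2α)), odd powers integrate to 0; here √(π/(2α)) = 0.69308.
⟨V⟩ = 0.15755.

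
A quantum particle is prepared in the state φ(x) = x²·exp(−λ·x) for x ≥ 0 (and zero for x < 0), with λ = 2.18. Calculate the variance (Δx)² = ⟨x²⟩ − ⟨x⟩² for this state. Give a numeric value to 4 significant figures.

Compute ⟨x⟩ and ⟨x²⟩ separately, then (Δx)² = ⟨x²⟩ − ⟨x⟩².
Every integrand reduces to terms xʲ·e^(−2λx) on [0, ∞); use ∫₀^∞ xʲ·e^(−2λx) dx = j!/(2λ)^(j+1).
Normalization: ∫|φ|² dx = 0.015233.
⟨x⟩ = 1.1468 and ⟨x²⟩ = 1.5781.
(Δx)² = 1.5781 − (1.1468)² = 0.26302.

0.2630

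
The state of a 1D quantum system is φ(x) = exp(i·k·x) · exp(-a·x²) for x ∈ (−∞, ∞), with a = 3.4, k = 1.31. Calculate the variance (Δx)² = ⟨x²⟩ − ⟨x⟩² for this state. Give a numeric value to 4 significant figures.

Compute ⟨x⟩ and ⟨x²⟩ separately, then (Δx)² = ⟨x²⟩ − ⟨x⟩².
Gaussian moments: ∫x^(2j)·e^(−2ax²) dx = (2j−1)!!/(4a)^j · √(π/(2a)), odd powers integrate to 0; here √(π/(2a)) = 0.67971.
Normalization: ∫|φ|² dx = 0.67971.
⟨x⟩ = 0.0000 and ⟨x²⟩ = 0.073529.
(Δx)² = 0.073529 − (0.0000)² = 0.073529.

0.07353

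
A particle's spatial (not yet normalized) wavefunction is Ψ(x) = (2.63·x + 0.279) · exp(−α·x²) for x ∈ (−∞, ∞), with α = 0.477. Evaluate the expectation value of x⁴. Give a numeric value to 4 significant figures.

⟨x⁴⟩ = ∫ x⁴·|Ψ|² dx / ∫|Ψ|² dx (integrals over the domain).
Expand each integrand as polynomial × e^(−2αx²) and use ∫x^(2j)·e^(−2αx²) dx = (2j−1)!!/(4α)^j · √(π/(2α)), odd powers → 0; here √(π/(2α)) = 1.8147.
State is unnormalized: ∫|Ψ|² dx = 6.7199, and ∫Ψ*·x⁴·Ψ dx = 27.223, so ⟨x⁴⟩ = 27.223 / 6.7199.
⟨x⁴⟩ = 4.0511.

4.051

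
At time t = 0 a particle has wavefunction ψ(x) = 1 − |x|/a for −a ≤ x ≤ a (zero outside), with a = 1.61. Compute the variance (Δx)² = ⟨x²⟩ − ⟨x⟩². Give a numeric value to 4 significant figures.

0.2592

Compute ⟨x⟩ and ⟨x²⟩ separately, then (Δx)² = ⟨x²⟩ − ⟨x⟩².
ψ is even, so ∫ over [−a, a] = 2∫₀ᵃ with ψ = 1 − x/a there: ∫₀ᵃ (1 − x/a)² dx = a/3, ∫₀ᵃ x²(1 − x/a)² dx = a³/30, ∫₀ᵃ x⁴(1 − x/a)² dx = a⁵/105.
Normalization: ∫|ψ|² dx = 1.0733.
⟨x⟩ = 0.0000 and ⟨x²⟩ = 0.25921.
(Δx)² = 0.25921 − (0.0000)² = 0.25921.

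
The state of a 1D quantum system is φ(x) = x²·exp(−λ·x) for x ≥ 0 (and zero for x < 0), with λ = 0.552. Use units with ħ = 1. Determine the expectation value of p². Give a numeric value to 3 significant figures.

0.102

p² φ = −ħ² d²φ/dx²; ⟨p²⟩ = −ħ² ∫ φ*·φ'' dx / ∫|φ|² dx.
Differentiate x²·exp(−λ·x) with the product rule; every integrand then reduces to terms xʲ·e^(−2λx) on [0, ∞), with ∫₀^∞ xʲ·e^(−2λx) dx = j!/(2λ)^(j+1).
State is unnormalized: ∫|φ|² dx = 14.634, and ∫φ*·(−ħ² φ'') dx = 1.4864, so ⟨p²⟩ = 1.4864 / 14.634.
⟨p²⟩ = 0.10157.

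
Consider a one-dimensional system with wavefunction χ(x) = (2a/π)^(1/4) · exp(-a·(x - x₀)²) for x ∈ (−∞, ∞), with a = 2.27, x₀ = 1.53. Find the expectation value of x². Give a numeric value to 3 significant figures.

2.45

⟨x²⟩ = ∫ x²·|χ|² dx (integrals over the domain).
Gaussian moments (u = x − x₀): ∫u^(2j)·e^(−2au²) du = (2j−1)!!/(4a)^j · √(π/(2a)), odd powers integrate to 0; here √(π/(2a)) = 0.83185.
⟨x²⟩ = 2.4510.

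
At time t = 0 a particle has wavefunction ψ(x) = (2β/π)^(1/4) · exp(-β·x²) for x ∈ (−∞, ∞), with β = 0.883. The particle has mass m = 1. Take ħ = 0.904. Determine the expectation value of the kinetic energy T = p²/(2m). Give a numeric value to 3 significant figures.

0.361

T = −(ħ²/2m) d²/dx², so ⟨T⟩ = −(ħ²/2m) ∫ ψ*·ψ'' dx; with m = 1.
Gaussian moments: ∫x^(2j)·e^(−2βx²) dx = (2j−1)!!/(4β)^j · √(π/(2β)), odd powers integrate to 0; here √(π/(2β)) = 1.3338. Derivatives: d/dx e^(−βx²) = −2βx·e^(−βx²), d²/dx² e^(−βx²) = (4β²x² − 2β)·e^(−βx²).
⟨T⟩ = 0.36080.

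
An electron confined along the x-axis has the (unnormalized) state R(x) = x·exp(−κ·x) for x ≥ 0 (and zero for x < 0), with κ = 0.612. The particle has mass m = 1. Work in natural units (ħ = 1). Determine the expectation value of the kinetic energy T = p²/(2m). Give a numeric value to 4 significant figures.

0.1873

T = −(ħ²/2m) d²/dx², so ⟨T⟩ = −(ħ²/2m) ∫ R*·R'' dx / ∫|R|² dx; with m = 1.
Differentiate x·exp(−κ·x) with the product rule; every integrand then reduces to terms xʲ·e^(−2κx) on [0, ∞), with ∫₀^∞ xʲ·e^(−2κx) dx = j!/(2κ)^(j+1).
State is unnormalized: ∫|R|² dx = 1.0907, and ∫R*·(−ħ²/2m · R'') dx = 0.20425, so ⟨T⟩ = 0.20425 / 1.0907.
⟨T⟩ = 0.18727.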